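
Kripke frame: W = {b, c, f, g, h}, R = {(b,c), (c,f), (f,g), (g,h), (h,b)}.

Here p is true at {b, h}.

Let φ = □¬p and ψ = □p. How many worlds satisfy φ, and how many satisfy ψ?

3 and 2

For □¬p:
b: successors {c}; ¬p there: c:T. ✓
c: successors {f}; ¬p there: f:T. ✓
f: successors {g}; ¬p there: g:T. ✓
g: successors {h}; ¬p there: h:F. ✗
h: successors {b}; ¬p there: b:F. ✗
— 3 worlds.
For □p:
b: successors {c}; p there: c:F. ✗
c: successors {f}; p there: f:F. ✗
f: successors {g}; p there: g:F. ✗
g: successors {h}; p there: h:T. ✓
h: successors {b}; p there: b:T. ✓
— 2 worlds.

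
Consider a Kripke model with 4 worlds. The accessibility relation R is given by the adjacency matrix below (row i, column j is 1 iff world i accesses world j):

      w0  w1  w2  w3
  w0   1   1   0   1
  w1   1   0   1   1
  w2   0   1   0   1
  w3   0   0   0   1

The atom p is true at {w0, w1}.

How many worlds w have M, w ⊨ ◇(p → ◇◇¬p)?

4

w0: successors {w0, w1, w3}; p → ◇◇¬p there: w0:T, w1:T, w3:T. ✓
w1: successors {w0, w2, w3}; p → ◇◇¬p there: w0:T, w2:T, w3:T. ✓
w2: successors {w1, w3}; p → ◇◇¬p there: w1:T, w3:T. ✓
w3: successors {w3}; p → ◇◇¬p there: w3:T. ✓
Satisfying worlds: {w0, w1, w2, w3}.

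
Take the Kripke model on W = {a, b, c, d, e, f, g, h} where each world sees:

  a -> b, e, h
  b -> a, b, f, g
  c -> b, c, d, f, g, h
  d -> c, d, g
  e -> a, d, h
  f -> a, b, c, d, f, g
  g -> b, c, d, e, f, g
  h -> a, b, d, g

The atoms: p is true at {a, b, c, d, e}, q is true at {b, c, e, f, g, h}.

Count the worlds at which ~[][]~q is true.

a: [][]~q is F. ✓
b: [][]~q is F. ✓
c: [][]~q is F. ✓
d: [][]~q is F. ✓
e: [][]~q is F. ✓
f: [][]~q is F. ✓
g: [][]~q is F. ✓
h: [][]~q is F. ✓
Satisfying worlds: {a, b, c, d, e, f, g, h}.

8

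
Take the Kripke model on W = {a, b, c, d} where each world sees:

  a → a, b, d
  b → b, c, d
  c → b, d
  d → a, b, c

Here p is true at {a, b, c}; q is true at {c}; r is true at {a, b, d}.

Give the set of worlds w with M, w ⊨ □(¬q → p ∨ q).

{d}

a: successors {a, b, d}; ¬q → p ∨ q there: a:T, b:T, d:F. ✗
b: successors {b, c, d}; ¬q → p ∨ q there: b:T, c:T, d:F. ✗
c: successors {b, d}; ¬q → p ∨ q there: b:T, d:F. ✗
d: successors {a, b, c}; ¬q → p ∨ q there: a:T, b:T, c:T. ✓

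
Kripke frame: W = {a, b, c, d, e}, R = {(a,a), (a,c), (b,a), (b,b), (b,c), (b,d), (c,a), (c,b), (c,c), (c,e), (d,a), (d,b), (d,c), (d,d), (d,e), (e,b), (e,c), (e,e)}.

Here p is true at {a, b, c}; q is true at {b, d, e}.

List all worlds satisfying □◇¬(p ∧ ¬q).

{e}

a: successors {a, c}; ◇¬(p ∧ ¬q) there: a:F, c:T. ✗
b: successors {a, b, c, d}; ◇¬(p ∧ ¬q) there: a:F, b:T, c:T, d:T. ✗
c: successors {a, b, c, e}; ◇¬(p ∧ ¬q) there: a:F, b:T, c:T, e:T. ✗
d: successors {a, b, c, d, e}; ◇¬(p ∧ ¬q) there: a:F, b:T, c:T, d:T, e:T. ✗
e: successors {b, c, e}; ◇¬(p ∧ ¬q) there: b:T, c:T, e:T. ✓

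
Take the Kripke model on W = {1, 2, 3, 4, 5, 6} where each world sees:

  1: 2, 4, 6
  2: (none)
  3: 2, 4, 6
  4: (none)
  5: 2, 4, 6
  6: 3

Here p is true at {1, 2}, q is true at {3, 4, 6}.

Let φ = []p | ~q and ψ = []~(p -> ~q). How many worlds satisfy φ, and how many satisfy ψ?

For []p | ~q:
1: []p is F, ~q is T. ✓
2: []p is T, ~q is T. ✓
3: []p is F, ~q is F. ✗
4: []p is T, ~q is F. ✓
5: []p is F, ~q is T. ✓
6: []p is F, ~q is F. ✗
— 4 worlds.
For []~(p -> ~q):
1: successors {2, 4, 6}; ~(p -> ~q) there: 2:F, 4:F, 6:F. ✗
2: no successors, so []~(p -> ~q) holds vacuously. ✓
3: successors {2, 4, 6}; ~(p -> ~q) there: 2:F, 4:F, 6:F. ✗
4: no successors, so []~(p -> ~q) holds vacuously. ✓
5: successors {2, 4, 6}; ~(p -> ~q) there: 2:F, 4:F, 6:F. ✗
6: successors {3}; ~(p -> ~q) there: 3:F. ✗
— 2 worlds.

4 and 2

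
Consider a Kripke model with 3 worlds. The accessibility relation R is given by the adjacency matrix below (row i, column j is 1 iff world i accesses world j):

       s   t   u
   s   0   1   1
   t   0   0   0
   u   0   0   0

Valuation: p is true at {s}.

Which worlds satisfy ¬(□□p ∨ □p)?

s: □□p ∨ □p is T. ✗
t: □□p ∨ □p is T. ✗
u: □□p ∨ □p is T. ✗

∅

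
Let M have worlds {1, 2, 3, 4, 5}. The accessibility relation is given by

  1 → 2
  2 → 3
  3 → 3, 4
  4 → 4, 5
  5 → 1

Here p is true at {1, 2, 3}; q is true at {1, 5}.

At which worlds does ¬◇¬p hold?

1: ◇¬p is F. ✓
2: ◇¬p is F. ✓
3: ◇¬p is T. ✗
4: ◇¬p is T. ✗
5: ◇¬p is F. ✓

{1, 2, 5}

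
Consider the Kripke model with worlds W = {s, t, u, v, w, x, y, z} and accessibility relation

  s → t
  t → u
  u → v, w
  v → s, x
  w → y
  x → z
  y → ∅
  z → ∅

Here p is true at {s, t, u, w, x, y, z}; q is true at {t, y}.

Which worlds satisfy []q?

{s, w, y, z}

s: successors {t}; q there: t:T. ✓
t: successors {u}; q there: u:F. ✗
u: successors {v, w}; q there: v:F, w:F. ✗
v: successors {s, x}; q there: s:F, x:F. ✗
w: successors {y}; q there: y:T. ✓
x: successors {z}; q there: z:F. ✗
y: no successors, so []q holds vacuously. ✓
z: no successors, so []q holds vacuously. ✓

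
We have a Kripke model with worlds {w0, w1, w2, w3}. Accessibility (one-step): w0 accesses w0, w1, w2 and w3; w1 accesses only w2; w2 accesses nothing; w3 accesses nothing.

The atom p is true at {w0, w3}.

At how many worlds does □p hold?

2

w0: successors {w0, w1, w2, w3}; p there: w0:T, w1:F, w2:F, w3:T. ✗
w1: successors {w2}; p there: w2:F. ✗
w2: no successors, so □p holds vacuously. ✓
w3: no successors, so □p holds vacuously. ✓
Satisfying worlds: {w2, w3}.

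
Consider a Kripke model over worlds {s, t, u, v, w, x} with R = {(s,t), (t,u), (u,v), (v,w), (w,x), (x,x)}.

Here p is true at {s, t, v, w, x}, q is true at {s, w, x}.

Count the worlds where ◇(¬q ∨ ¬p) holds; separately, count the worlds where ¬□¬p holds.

3 and 5

For ◇(¬q ∨ ¬p):
s: successors {t}; ¬q ∨ ¬p there: t:T. ✓
t: successors {u}; ¬q ∨ ¬p there: u:T. ✓
u: successors {v}; ¬q ∨ ¬p there: v:T. ✓
v: successors {w}; ¬q ∨ ¬p there: w:F. ✗
w: successors {x}; ¬q ∨ ¬p there: x:F. ✗
x: successors {x}; ¬q ∨ ¬p there: x:F. ✗
— 3 worlds.
For ¬□¬p:
s: □¬p is F. ✓
t: □¬p is T. ✗
u: □¬p is F. ✓
v: □¬p is F. ✓
w: □¬p is F. ✓
x: □¬p is F. ✓
— 5 worlds.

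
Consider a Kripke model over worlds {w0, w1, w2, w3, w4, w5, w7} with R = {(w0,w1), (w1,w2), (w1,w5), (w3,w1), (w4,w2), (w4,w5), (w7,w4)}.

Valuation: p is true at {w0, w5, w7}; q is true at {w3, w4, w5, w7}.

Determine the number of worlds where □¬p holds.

5

w0: successors {w1}; ¬p there: w1:T. ✓
w1: successors {w2, w5}; ¬p there: w2:T, w5:F. ✗
w2: no successors, so □¬p holds vacuously. ✓
w3: successors {w1}; ¬p there: w1:T. ✓
w4: successors {w2, w5}; ¬p there: w2:T, w5:F. ✗
w5: no successors, so □¬p holds vacuously. ✓
w7: successors {w4}; ¬p there: w4:T. ✓
Satisfying worlds: {w0, w2, w3, w5, w7}.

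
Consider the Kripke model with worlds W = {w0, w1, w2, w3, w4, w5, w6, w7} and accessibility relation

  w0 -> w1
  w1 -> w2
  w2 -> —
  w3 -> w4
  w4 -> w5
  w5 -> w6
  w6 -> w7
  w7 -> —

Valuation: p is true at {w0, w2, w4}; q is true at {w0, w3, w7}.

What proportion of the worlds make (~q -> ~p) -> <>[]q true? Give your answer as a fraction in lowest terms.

5/8

w0: ~q -> ~p is T, <>[]q is F. ✗
w1: ~q -> ~p is T, <>[]q is T. ✓
w2: ~q -> ~p is F, <>[]q is F. ✓
w3: ~q -> ~p is T, <>[]q is F. ✗
w4: ~q -> ~p is F, <>[]q is F. ✓
w5: ~q -> ~p is T, <>[]q is T. ✓
w6: ~q -> ~p is T, <>[]q is T. ✓
w7: ~q -> ~p is T, <>[]q is F. ✗
That's 5 of 8 worlds, so 5/8.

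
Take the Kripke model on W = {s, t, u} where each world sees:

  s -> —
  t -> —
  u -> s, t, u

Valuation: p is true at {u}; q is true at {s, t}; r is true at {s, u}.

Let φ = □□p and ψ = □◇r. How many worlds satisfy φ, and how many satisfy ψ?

2 and 2

For □□p:
s: no successors, so □□p holds vacuously. ✓
t: no successors, so □□p holds vacuously. ✓
u: successors {s, t, u}; □p there: s:T, t:T, u:F. ✗
— 2 worlds.
For □◇r:
s: no successors, so □◇r holds vacuously. ✓
t: no successors, so □◇r holds vacuously. ✓
u: successors {s, t, u}; ◇r there: s:F, t:F, u:T. ✗
— 2 worlds.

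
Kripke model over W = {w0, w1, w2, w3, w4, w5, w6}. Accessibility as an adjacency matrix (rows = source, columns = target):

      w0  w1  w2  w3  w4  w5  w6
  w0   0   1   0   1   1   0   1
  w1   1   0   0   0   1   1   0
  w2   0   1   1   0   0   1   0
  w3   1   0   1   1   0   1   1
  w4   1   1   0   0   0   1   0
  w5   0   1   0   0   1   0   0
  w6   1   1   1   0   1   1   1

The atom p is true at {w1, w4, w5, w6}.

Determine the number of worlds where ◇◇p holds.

w0: successors {w1, w3, w4, w6}; ◇p there: w1:T, w3:T, w4:T, w6:T. ✓
w1: successors {w0, w4, w5}; ◇p there: w0:T, w4:T, w5:T. ✓
w2: successors {w1, w2, w5}; ◇p there: w1:T, w2:T, w5:T. ✓
w3: successors {w0, w2, w3, w5, w6}; ◇p there: w0:T, w2:T, w3:T, w5:T, w6:T. ✓
w4: successors {w0, w1, w5}; ◇p there: w0:T, w1:T, w5:T. ✓
w5: successors {w1, w4}; ◇p there: w1:T, w4:T. ✓
w6: successors {w0, w1, w2, w4, w5, w6}; ◇p there: w0:T, w1:T, w2:T, w4:T, w5:T, w6:T. ✓
Satisfying worlds: {w0, w1, w2, w3, w4, w5, w6}.

7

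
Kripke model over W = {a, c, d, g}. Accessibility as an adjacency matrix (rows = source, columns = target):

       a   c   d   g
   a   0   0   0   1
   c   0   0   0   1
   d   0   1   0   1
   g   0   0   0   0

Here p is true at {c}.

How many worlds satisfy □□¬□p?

a: successors {g}; □¬□p there: g:T. ✓
c: successors {g}; □¬□p there: g:T. ✓
d: successors {c, g}; □¬□p there: c:F, g:T. ✗
g: no successors, so □□¬□p holds vacuously. ✓
Satisfying worlds: {a, c, g}.

3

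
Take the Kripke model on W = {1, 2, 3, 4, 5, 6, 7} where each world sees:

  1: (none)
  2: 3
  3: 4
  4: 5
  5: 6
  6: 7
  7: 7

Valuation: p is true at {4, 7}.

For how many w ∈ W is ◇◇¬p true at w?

1: no successors, so ◇◇¬p fails. ✗
2: successors {3}; ◇¬p there: 3:F. ✗
3: successors {4}; ◇¬p there: 4:T. ✓
4: successors {5}; ◇¬p there: 5:T. ✓
5: successors {6}; ◇¬p there: 6:F. ✗
6: successors {7}; ◇¬p there: 7:F. ✗
7: successors {7}; ◇¬p there: 7:F. ✗
Satisfying worlds: {3, 4}.

2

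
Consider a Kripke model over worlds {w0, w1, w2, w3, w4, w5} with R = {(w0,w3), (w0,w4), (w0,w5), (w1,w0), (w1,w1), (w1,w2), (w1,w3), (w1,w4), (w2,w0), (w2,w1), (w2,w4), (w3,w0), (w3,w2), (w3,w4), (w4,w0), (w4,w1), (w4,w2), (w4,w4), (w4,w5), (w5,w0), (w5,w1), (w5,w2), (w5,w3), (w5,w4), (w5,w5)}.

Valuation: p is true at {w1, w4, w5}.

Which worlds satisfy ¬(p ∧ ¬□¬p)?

{w0, w2, w3}

w0: p ∧ ¬□¬p is F. ✓
w1: p ∧ ¬□¬p is T. ✗
w2: p ∧ ¬□¬p is F. ✓
w3: p ∧ ¬□¬p is F. ✓
w4: p ∧ ¬□¬p is T. ✗
w5: p ∧ ¬□¬p is T. ✗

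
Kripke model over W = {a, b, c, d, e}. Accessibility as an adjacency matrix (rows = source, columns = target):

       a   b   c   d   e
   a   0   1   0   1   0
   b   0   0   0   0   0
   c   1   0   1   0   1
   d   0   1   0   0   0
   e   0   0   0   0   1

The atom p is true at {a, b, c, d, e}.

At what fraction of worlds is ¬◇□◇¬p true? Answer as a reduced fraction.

3/5

a: ◇□◇¬p is T. ✗
b: ◇□◇¬p is F. ✓
c: ◇□◇¬p is F. ✓
d: ◇□◇¬p is T. ✗
e: ◇□◇¬p is F. ✓
That's 3 of 5 worlds, so 3/5.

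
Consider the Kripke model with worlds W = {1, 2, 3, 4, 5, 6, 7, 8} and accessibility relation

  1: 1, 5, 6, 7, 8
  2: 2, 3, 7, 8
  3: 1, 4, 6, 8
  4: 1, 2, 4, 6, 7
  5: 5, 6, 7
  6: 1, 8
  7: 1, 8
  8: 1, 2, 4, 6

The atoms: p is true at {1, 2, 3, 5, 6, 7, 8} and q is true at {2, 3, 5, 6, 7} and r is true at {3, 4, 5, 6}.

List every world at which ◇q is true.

{1, 2, 3, 4, 5, 8}

1: successors {1, 5, 6, 7, 8}; q there: 1:F, 5:T, 6:T, 7:T, 8:F. ✓
2: successors {2, 3, 7, 8}; q there: 2:T, 3:T, 7:T, 8:F. ✓
3: successors {1, 4, 6, 8}; q there: 1:F, 4:F, 6:T, 8:F. ✓
4: successors {1, 2, 4, 6, 7}; q there: 1:F, 2:T, 4:F, 6:T, 7:T. ✓
5: successors {5, 6, 7}; q there: 5:T, 6:T, 7:T. ✓
6: successors {1, 8}; q there: 1:F, 8:F. ✗
7: successors {1, 8}; q there: 1:F, 8:F. ✗
8: successors {1, 2, 4, 6}; q there: 1:F, 2:T, 4:F, 6:T. ✓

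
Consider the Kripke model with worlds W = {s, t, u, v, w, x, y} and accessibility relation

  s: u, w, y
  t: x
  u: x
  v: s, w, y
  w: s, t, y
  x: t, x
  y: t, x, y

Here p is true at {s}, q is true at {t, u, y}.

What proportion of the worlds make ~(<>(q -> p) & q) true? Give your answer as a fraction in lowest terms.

4/7

s: <>(q -> p) & q is F. ✓
t: <>(q -> p) & q is T. ✗
u: <>(q -> p) & q is T. ✗
v: <>(q -> p) & q is F. ✓
w: <>(q -> p) & q is F. ✓
x: <>(q -> p) & q is F. ✓
y: <>(q -> p) & q is T. ✗
That's 4 of 7 worlds, so 4/7.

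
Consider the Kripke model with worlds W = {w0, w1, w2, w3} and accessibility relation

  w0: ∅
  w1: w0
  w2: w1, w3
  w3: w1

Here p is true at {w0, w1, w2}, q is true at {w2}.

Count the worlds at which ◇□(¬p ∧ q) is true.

w0: no successors, so ◇□(¬p ∧ q) fails. ✗
w1: successors {w0}; □(¬p ∧ q) there: w0:T. ✓
w2: successors {w1, w3}; □(¬p ∧ q) there: w1:F, w3:F. ✗
w3: successors {w1}; □(¬p ∧ q) there: w1:F. ✗
Satisfying worlds: {w1}.

1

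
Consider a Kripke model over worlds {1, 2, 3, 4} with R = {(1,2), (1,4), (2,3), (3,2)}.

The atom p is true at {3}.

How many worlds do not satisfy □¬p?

1: successors {2, 4}; ¬p there: 2:T, 4:T. ✓
2: successors {3}; ¬p there: 3:F. ✗
3: successors {2}; ¬p there: 2:T. ✓
4: no successors, so □¬p holds vacuously. ✓
Satisfying worlds: {1, 3, 4}.
So □¬p fails at the other 1 world.

1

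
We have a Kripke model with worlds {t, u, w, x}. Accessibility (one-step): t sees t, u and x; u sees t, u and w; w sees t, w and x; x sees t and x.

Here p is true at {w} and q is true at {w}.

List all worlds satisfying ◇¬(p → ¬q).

t: successors {t, u, x}; ¬(p → ¬q) there: t:F, u:F, x:F. ✗
u: successors {t, u, w}; ¬(p → ¬q) there: t:F, u:F, w:T. ✓
w: successors {t, w, x}; ¬(p → ¬q) there: t:F, w:T, x:F. ✓
x: successors {t, x}; ¬(p → ¬q) there: t:F, x:F. ✗

{u, w}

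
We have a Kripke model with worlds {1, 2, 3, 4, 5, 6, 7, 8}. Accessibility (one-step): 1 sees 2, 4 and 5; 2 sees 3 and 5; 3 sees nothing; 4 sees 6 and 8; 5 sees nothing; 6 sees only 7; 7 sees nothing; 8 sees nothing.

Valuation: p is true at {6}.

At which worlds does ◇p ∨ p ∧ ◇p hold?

1: ◇p is F, p ∧ ◇p is F. ✗
2: ◇p is F, p ∧ ◇p is F. ✗
3: ◇p is F, p ∧ ◇p is F. ✗
4: ◇p is T, p ∧ ◇p is F. ✓
5: ◇p is F, p ∧ ◇p is F. ✗
6: ◇p is F, p ∧ ◇p is F. ✗
7: ◇p is F, p ∧ ◇p is F. ✗
8: ◇p is F, p ∧ ◇p is F. ✗

{4}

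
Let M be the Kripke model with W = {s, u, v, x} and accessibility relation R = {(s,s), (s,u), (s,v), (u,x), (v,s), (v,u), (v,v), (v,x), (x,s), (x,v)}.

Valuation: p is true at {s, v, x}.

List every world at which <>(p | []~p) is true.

s: successors {s, u, v}; p | []~p there: s:T, u:F, v:T. ✓
u: successors {x}; p | []~p there: x:T. ✓
v: successors {s, u, v, x}; p | []~p there: s:T, u:F, v:T, x:T. ✓
x: successors {s, v}; p | []~p there: s:T, v:T. ✓

{s, u, v, x}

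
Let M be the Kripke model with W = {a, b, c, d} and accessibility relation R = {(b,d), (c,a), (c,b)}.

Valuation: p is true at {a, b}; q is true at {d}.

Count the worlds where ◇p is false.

3

a: no successors, so ◇p fails. ✗
b: successors {d}; p there: d:F. ✗
c: successors {a, b}; p there: a:T, b:T. ✓
d: no successors, so ◇p fails. ✗
Satisfying worlds: {c}.
So ◇p fails at the other 3 worlds.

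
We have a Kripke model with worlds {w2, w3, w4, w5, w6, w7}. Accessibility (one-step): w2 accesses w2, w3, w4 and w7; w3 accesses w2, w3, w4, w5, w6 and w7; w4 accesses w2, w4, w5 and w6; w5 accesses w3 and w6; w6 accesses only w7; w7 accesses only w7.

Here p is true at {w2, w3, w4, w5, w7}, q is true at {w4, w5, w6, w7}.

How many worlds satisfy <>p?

6

w2: successors {w2, w3, w4, w7}; p there: w2:T, w3:T, w4:T, w7:T. ✓
w3: successors {w2, w3, w4, w5, w6, w7}; p there: w2:T, w3:T, w4:T, w5:T, w6:F, w7:T. ✓
w4: successors {w2, w4, w5, w6}; p there: w2:T, w4:T, w5:T, w6:F. ✓
w5: successors {w3, w6}; p there: w3:T, w6:F. ✓
w6: successors {w7}; p there: w7:T. ✓
w7: successors {w7}; p there: w7:T. ✓
Satisfying worlds: {w2, w3, w4, w5, w6, w7}.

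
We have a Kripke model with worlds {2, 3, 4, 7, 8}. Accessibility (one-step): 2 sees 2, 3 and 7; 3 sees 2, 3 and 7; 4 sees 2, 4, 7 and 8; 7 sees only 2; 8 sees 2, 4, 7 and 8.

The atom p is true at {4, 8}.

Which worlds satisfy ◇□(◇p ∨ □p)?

2: successors {2, 3, 7}; □(◇p ∨ □p) there: 2:F, 3:F, 7:F. ✗
3: successors {2, 3, 7}; □(◇p ∨ □p) there: 2:F, 3:F, 7:F. ✗
4: successors {2, 4, 7, 8}; □(◇p ∨ □p) there: 2:F, 4:F, 7:F, 8:F. ✗
7: successors {2}; □(◇p ∨ □p) there: 2:F. ✗
8: successors {2, 4, 7, 8}; □(◇p ∨ □p) there: 2:F, 4:F, 7:F, 8:F. ✗

∅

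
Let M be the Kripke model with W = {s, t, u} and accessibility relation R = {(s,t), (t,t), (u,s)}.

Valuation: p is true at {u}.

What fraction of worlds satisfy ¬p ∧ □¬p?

s: ¬p is T, □¬p is T. ✓
t: ¬p is T, □¬p is T. ✓
u: ¬p is F, □¬p is T. ✗
That's 2 of 3 worlds, so 2/3.

2/3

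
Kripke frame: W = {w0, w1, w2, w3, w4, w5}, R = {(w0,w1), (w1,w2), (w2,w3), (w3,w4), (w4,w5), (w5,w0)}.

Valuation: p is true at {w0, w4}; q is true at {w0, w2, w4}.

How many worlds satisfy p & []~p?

w0: p is T, []~p is T. ✓
w1: p is F, []~p is T. ✗
w2: p is F, []~p is T. ✗
w3: p is F, []~p is F. ✗
w4: p is T, []~p is T. ✓
w5: p is F, []~p is F. ✗
Satisfying worlds: {w0, w4}.

2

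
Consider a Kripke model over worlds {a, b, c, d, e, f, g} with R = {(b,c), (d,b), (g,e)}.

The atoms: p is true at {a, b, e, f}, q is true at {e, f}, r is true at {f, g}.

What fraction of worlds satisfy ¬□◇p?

3/7

a: □◇p is T. ✗
b: □◇p is F. ✓
c: □◇p is T. ✗
d: □◇p is F. ✓
e: □◇p is T. ✗
f: □◇p is T. ✗
g: □◇p is F. ✓
That's 3 of 7 worlds, so 3/7.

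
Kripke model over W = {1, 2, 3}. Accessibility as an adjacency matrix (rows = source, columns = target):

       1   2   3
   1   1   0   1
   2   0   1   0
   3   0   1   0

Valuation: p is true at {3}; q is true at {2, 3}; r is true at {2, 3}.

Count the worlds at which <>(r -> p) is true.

1: successors {1, 3}; r -> p there: 1:T, 3:T. ✓
2: successors {2}; r -> p there: 2:F. ✗
3: successors {2}; r -> p there: 2:F. ✗
Satisfying worlds: {1}.

1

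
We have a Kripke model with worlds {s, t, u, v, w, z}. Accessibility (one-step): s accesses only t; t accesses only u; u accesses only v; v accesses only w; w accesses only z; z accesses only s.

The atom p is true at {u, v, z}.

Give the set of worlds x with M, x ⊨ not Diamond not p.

{t, u, w}

s: Diamond not p is T. ✗
t: Diamond not p is F. ✓
u: Diamond not p is F. ✓
v: Diamond not p is T. ✗
w: Diamond not p is F. ✓
z: Diamond not p is T. ✗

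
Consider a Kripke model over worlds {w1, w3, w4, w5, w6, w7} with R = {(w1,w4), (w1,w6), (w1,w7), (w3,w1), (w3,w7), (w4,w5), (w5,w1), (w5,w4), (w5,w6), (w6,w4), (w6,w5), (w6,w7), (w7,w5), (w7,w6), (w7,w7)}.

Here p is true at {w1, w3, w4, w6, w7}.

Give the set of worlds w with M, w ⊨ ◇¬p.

w1: successors {w4, w6, w7}; ¬p there: w4:F, w6:F, w7:F. ✗
w3: successors {w1, w7}; ¬p there: w1:F, w7:F. ✗
w4: successors {w5}; ¬p there: w5:T. ✓
w5: successors {w1, w4, w6}; ¬p there: w1:F, w4:F, w6:F. ✗
w6: successors {w4, w5, w7}; ¬p there: w4:F, w5:T, w7:F. ✓
w7: successors {w5, w6, w7}; ¬p there: w5:T, w6:F, w7:F. ✓

{w4, w6, w7}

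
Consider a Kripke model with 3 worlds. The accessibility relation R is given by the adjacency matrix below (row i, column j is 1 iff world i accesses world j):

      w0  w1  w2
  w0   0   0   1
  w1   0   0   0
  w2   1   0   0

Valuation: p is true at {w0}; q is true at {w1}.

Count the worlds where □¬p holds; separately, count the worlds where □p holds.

2 and 2

For □¬p:
w0: successors {w2}; ¬p there: w2:T. ✓
w1: no successors, so □¬p holds vacuously. ✓
w2: successors {w0}; ¬p there: w0:F. ✗
— 2 worlds.
For □p:
w0: successors {w2}; p there: w2:F. ✗
w1: no successors, so □p holds vacuously. ✓
w2: successors {w0}; p there: w0:T. ✓
— 2 worlds.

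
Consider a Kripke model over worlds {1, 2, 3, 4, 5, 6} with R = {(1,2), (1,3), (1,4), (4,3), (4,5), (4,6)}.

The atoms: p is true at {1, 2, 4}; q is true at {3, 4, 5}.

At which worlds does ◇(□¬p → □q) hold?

{1, 4}

1: successors {2, 3, 4}; □¬p → □q there: 2:T, 3:T, 4:F. ✓
2: no successors, so ◇(□¬p → □q) fails. ✗
3: no successors, so ◇(□¬p → □q) fails. ✗
4: successors {3, 5, 6}; □¬p → □q there: 3:T, 5:T, 6:T. ✓
5: no successors, so ◇(□¬p → □q) fails. ✗
6: no successors, so ◇(□¬p → □q) fails. ✗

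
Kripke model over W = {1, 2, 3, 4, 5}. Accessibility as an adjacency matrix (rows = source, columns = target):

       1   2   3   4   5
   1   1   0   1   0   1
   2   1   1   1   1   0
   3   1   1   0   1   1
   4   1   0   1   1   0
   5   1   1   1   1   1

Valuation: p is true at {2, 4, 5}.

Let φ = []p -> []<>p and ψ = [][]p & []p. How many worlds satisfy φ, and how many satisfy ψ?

5 and 0

For []p -> []<>p:
1: []p is F, []<>p is T. ✓
2: []p is F, []<>p is T. ✓
3: []p is F, []<>p is T. ✓
4: []p is F, []<>p is T. ✓
5: []p is F, []<>p is T. ✓
— 5 worlds.
For [][]p & []p:
1: [][]p is F, []p is F. ✗
2: [][]p is F, []p is F. ✗
3: [][]p is F, []p is F. ✗
4: [][]p is F, []p is F. ✗
5: [][]p is F, []p is F. ✗
— 0 worlds.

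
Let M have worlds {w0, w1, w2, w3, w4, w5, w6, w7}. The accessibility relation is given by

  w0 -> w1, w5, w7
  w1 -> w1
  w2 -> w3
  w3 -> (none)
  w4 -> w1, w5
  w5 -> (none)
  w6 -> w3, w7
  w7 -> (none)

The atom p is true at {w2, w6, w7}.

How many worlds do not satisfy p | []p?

w0: p is F, []p is F. ✗
w1: p is F, []p is F. ✗
w2: p is T, []p is F. ✓
w3: p is F, []p is T. ✓
w4: p is F, []p is F. ✗
w5: p is F, []p is T. ✓
w6: p is T, []p is F. ✓
w7: p is T, []p is T. ✓
Satisfying worlds: {w2, w3, w5, w6, w7}.
So p | []p fails at the other 3 worlds.

3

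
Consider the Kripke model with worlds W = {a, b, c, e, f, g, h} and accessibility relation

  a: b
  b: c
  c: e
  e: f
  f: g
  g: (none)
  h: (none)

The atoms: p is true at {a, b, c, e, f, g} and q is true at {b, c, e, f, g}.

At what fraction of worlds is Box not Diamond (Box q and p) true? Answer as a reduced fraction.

a: successors {b}; not Diamond (Box q and p) there: b:F. ✗
b: successors {c}; not Diamond (Box q and p) there: c:F. ✗
c: successors {e}; not Diamond (Box q and p) there: e:F. ✗
e: successors {f}; not Diamond (Box q and p) there: f:F. ✗
f: successors {g}; not Diamond (Box q and p) there: g:T. ✓
g: no successors, so Box not Diamond (Box q and p) holds vacuously. ✓
h: no successors, so Box not Diamond (Box q and p) holds vacuously. ✓
That's 3 of 7 worlds, so 3/7.

3/7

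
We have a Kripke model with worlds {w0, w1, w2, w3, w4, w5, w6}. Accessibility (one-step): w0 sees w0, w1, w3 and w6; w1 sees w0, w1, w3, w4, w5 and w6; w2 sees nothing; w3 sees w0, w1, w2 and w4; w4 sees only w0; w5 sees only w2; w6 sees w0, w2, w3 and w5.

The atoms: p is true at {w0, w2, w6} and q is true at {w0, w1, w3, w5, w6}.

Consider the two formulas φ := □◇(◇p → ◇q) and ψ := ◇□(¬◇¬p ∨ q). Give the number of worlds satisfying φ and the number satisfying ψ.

4 and 6

For □◇(◇p → ◇q):
w0: successors {w0, w1, w3, w6}; ◇(◇p → ◇q) there: w0:T, w1:T, w3:T, w6:T. ✓
w1: successors {w0, w1, w3, w4, w5, w6}; ◇(◇p → ◇q) there: w0:T, w1:T, w3:T, w4:T, w5:T, w6:T. ✓
w2: no successors, so □◇(◇p → ◇q) holds vacuously. ✓
w3: successors {w0, w1, w2, w4}; ◇(◇p → ◇q) there: w0:T, w1:T, w2:F, w4:T. ✗
w4: successors {w0}; ◇(◇p → ◇q) there: w0:T. ✓
w5: successors {w2}; ◇(◇p → ◇q) there: w2:F. ✗
w6: successors {w0, w2, w3, w5}; ◇(◇p → ◇q) there: w0:T, w2:F, w3:T, w5:T. ✗
— 4 worlds.
For ◇□(¬◇¬p ∨ q):
w0: successors {w0, w1, w3, w6}; □(¬◇¬p ∨ q) there: w0:T, w1:T, w3:T, w6:T. ✓
w1: successors {w0, w1, w3, w4, w5, w6}; □(¬◇¬p ∨ q) there: w0:T, w1:T, w3:T, w4:T, w5:T, w6:T. ✓
w2: no successors, so ◇□(¬◇¬p ∨ q) fails. ✗
w3: successors {w0, w1, w2, w4}; □(¬◇¬p ∨ q) there: w0:T, w1:T, w2:T, w4:T. ✓
w4: successors {w0}; □(¬◇¬p ∨ q) there: w0:T. ✓
w5: successors {w2}; □(¬◇¬p ∨ q) there: w2:T. ✓
w6: successors {w0, w2, w3, w5}; □(¬◇¬p ∨ q) there: w0:T, w2:T, w3:T, w5:T. ✓
— 6 worlds.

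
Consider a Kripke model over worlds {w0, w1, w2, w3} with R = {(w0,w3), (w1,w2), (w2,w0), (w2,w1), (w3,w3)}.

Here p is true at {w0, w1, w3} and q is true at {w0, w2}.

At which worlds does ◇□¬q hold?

{w0, w2, w3}

w0: successors {w3}; □¬q there: w3:T. ✓
w1: successors {w2}; □¬q there: w2:F. ✗
w2: successors {w0, w1}; □¬q there: w0:T, w1:F. ✓
w3: successors {w3}; □¬q there: w3:T. ✓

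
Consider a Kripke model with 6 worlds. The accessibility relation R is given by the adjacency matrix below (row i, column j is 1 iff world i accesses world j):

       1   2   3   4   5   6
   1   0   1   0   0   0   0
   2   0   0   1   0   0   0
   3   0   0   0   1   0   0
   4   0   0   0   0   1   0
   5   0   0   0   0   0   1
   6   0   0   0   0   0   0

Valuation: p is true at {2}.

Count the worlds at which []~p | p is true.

1: []~p is F, p is F. ✗
2: []~p is T, p is T. ✓
3: []~p is T, p is F. ✓
4: []~p is T, p is F. ✓
5: []~p is T, p is F. ✓
6: []~p is T, p is F. ✓
Satisfying worlds: {2, 3, 4, 5, 6}.

5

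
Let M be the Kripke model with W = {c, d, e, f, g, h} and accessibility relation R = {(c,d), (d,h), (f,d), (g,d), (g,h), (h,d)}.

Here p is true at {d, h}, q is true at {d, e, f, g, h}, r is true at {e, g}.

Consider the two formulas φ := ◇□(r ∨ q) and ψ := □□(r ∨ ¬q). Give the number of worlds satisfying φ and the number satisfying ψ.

5 and 1

For ◇□(r ∨ q):
c: successors {d}; □(r ∨ q) there: d:T. ✓
d: successors {h}; □(r ∨ q) there: h:T. ✓
e: no successors, so ◇□(r ∨ q) fails. ✗
f: successors {d}; □(r ∨ q) there: d:T. ✓
g: successors {d, h}; □(r ∨ q) there: d:T, h:T. ✓
h: successors {d}; □(r ∨ q) there: d:T. ✓
— 5 worlds.
For □□(r ∨ ¬q):
c: successors {d}; □(r ∨ ¬q) there: d:F. ✗
d: successors {h}; □(r ∨ ¬q) there: h:F. ✗
e: no successors, so □□(r ∨ ¬q) holds vacuously. ✓
f: successors {d}; □(r ∨ ¬q) there: d:F. ✗
g: successors {d, h}; □(r ∨ ¬q) there: d:F, h:F. ✗
h: successors {d}; □(r ∨ ¬q) there: d:F. ✗
— 1 world.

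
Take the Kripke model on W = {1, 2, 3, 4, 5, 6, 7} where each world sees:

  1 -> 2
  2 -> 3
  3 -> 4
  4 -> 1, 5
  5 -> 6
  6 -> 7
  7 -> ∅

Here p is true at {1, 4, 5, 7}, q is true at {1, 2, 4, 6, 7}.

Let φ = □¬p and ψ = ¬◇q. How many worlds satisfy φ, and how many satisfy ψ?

For □¬p:
1: successors {2}; ¬p there: 2:T. ✓
2: successors {3}; ¬p there: 3:T. ✓
3: successors {4}; ¬p there: 4:F. ✗
4: successors {1, 5}; ¬p there: 1:F, 5:F. ✗
5: successors {6}; ¬p there: 6:T. ✓
6: successors {7}; ¬p there: 7:F. ✗
7: no successors, so □¬p holds vacuously. ✓
— 4 worlds.
For ¬◇q:
1: ◇q is T. ✗
2: ◇q is F. ✓
3: ◇q is T. ✗
4: ◇q is T. ✗
5: ◇q is T. ✗
6: ◇q is T. ✗
7: ◇q is F. ✓
— 2 worlds.

4 and 2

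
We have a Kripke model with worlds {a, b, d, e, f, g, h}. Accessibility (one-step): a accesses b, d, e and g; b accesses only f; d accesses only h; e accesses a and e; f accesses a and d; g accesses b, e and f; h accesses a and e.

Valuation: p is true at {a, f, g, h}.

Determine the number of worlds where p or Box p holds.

a: p is T, Box p is F. ✓
b: p is F, Box p is T. ✓
d: p is F, Box p is T. ✓
e: p is F, Box p is F. ✗
f: p is T, Box p is F. ✓
g: p is T, Box p is F. ✓
h: p is T, Box p is F. ✓
Satisfying worlds: {a, b, d, f, g, h}.

6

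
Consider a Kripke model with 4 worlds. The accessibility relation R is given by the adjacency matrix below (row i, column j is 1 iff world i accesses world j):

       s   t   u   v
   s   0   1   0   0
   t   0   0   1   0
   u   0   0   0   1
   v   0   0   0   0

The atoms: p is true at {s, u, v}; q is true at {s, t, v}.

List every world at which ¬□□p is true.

s: □□p is T. ✗
t: □□p is T. ✗
u: □□p is T. ✗
v: □□p is T. ✗

∅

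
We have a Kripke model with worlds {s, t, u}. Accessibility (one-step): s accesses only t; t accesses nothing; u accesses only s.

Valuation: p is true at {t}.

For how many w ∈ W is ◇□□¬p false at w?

1

s: successors {t}; □□¬p there: t:T. ✓
t: no successors, so ◇□□¬p fails. ✗
u: successors {s}; □□¬p there: s:T. ✓
Satisfying worlds: {s, u}.
So ◇□□¬p fails at the other 1 world.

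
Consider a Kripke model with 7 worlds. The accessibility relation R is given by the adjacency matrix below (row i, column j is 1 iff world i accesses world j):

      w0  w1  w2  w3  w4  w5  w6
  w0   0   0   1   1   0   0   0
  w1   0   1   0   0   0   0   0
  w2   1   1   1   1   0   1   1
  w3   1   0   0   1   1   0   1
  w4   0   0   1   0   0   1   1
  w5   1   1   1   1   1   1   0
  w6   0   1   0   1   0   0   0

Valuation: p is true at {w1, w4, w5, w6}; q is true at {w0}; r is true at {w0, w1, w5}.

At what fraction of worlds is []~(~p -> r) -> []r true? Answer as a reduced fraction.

6/7

w0: []~(~p -> r) is T, []r is F. ✗
w1: []~(~p -> r) is F, []r is T. ✓
w2: []~(~p -> r) is F, []r is F. ✓
w3: []~(~p -> r) is F, []r is F. ✓
w4: []~(~p -> r) is F, []r is F. ✓
w5: []~(~p -> r) is F, []r is F. ✓
w6: []~(~p -> r) is F, []r is F. ✓
That's 6 of 7 worlds, so 6/7.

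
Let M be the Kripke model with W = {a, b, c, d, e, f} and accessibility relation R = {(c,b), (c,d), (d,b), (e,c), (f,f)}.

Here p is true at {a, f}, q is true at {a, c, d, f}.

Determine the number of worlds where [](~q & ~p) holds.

a: no successors, so [](~q & ~p) holds vacuously. ✓
b: no successors, so [](~q & ~p) holds vacuously. ✓
c: successors {b, d}; ~q & ~p there: b:T, d:F. ✗
d: successors {b}; ~q & ~p there: b:T. ✓
e: successors {c}; ~q & ~p there: c:F. ✗
f: successors {f}; ~q & ~p there: f:F. ✗
Satisfying worlds: {a, b, d}.

3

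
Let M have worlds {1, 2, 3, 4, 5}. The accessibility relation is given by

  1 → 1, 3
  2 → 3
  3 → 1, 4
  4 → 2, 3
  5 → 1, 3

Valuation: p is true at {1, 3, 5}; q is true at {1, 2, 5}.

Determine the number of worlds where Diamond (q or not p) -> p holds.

1: Diamond (q or not p) is T, p is T. ✓
2: Diamond (q or not p) is F, p is F. ✓
3: Diamond (q or not p) is T, p is T. ✓
4: Diamond (q or not p) is T, p is F. ✗
5: Diamond (q or not p) is T, p is T. ✓
Satisfying worlds: {1, 2, 3, 5}.

4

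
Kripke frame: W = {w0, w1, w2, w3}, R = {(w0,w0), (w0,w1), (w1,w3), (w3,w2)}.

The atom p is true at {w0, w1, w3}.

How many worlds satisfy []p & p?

2

w0: []p is T, p is T. ✓
w1: []p is T, p is T. ✓
w2: []p is T, p is F. ✗
w3: []p is F, p is T. ✗
Satisfying worlds: {w0, w1}.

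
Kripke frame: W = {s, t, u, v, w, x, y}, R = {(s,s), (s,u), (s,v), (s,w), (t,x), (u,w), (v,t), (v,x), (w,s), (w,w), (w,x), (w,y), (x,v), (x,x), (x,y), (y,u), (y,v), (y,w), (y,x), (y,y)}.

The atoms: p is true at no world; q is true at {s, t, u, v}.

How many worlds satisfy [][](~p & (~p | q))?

7

s: successors {s, u, v, w}; [](~p & (~p | q)) there: s:T, u:T, v:T, w:T. ✓
t: successors {x}; [](~p & (~p | q)) there: x:T. ✓
u: successors {w}; [](~p & (~p | q)) there: w:T. ✓
v: successors {t, x}; [](~p & (~p | q)) there: t:T, x:T. ✓
w: successors {s, w, x, y}; [](~p & (~p | q)) there: s:T, w:T, x:T, y:T. ✓
x: successors {v, x, y}; [](~p & (~p | q)) there: v:T, x:T, y:T. ✓
y: successors {u, v, w, x, y}; [](~p & (~p | q)) there: u:T, v:T, w:T, x:T, y:T. ✓
Satisfying worlds: {s, t, u, v, w, x, y}.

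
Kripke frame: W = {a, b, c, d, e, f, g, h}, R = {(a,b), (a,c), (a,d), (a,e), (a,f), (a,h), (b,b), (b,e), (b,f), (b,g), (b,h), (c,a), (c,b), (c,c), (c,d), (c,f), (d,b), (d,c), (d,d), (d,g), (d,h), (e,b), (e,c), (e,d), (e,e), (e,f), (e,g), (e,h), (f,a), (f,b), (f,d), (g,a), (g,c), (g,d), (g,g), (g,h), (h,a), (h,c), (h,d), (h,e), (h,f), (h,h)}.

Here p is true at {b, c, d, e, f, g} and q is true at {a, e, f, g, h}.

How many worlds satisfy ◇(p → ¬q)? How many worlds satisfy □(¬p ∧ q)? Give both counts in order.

8 and 0

For ◇(p → ¬q):
a: successors {b, c, d, e, f, h}; p → ¬q there: b:T, c:T, d:T, e:F, f:F, h:T. ✓
b: successors {b, e, f, g, h}; p → ¬q there: b:T, e:F, f:F, g:F, h:T. ✓
c: successors {a, b, c, d, f}; p → ¬q there: a:T, b:T, c:T, d:T, f:F. ✓
d: successors {b, c, d, g, h}; p → ¬q there: b:T, c:T, d:T, g:F, h:T. ✓
e: successors {b, c, d, e, f, g, h}; p → ¬q there: b:T, c:T, d:T, e:F, f:F, g:F, h:T. ✓
f: successors {a, b, d}; p → ¬q there: a:T, b:T, d:T. ✓
g: successors {a, c, d, g, h}; p → ¬q there: a:T, c:T, d:T, g:F, h:T. ✓
h: successors {a, c, d, e, f, h}; p → ¬q there: a:T, c:T, d:T, e:F, f:F, h:T. ✓
— 8 worlds.
For □(¬p ∧ q):
a: successors {b, c, d, e, f, h}; ¬p ∧ q there: b:F, c:F, d:F, e:F, f:F, h:T. ✗
b: successors {b, e, f, g, h}; ¬p ∧ q there: b:F, e:F, f:F, g:F, h:T. ✗
c: successors {a, b, c, d, f}; ¬p ∧ q there: a:T, b:F, c:F, d:F, f:F. ✗
d: successors {b, c, d, g, h}; ¬p ∧ q there: b:F, c:F, d:F, g:F, h:T. ✗
e: successors {b, c, d, e, f, g, h}; ¬p ∧ q there: b:F, c:F, d:F, e:F, f:F, g:F, h:T. ✗
f: successors {a, b, d}; ¬p ∧ q there: a:T, b:F, d:F. ✗
g: successors {a, c, d, g, h}; ¬p ∧ q there: a:T, c:F, d:F, g:F, h:T. ✗
h: successors {a, c, d, e, f, h}; ¬p ∧ q there: a:T, c:F, d:F, e:F, f:F, h:T. ✗
— 0 worlds.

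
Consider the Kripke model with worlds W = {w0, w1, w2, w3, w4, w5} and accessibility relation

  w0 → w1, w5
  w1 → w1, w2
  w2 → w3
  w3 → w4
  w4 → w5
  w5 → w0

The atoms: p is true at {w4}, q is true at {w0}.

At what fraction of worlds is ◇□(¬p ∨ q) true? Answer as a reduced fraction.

w0: successors {w1, w5}; □(¬p ∨ q) there: w1:T, w5:T. ✓
w1: successors {w1, w2}; □(¬p ∨ q) there: w1:T, w2:T. ✓
w2: successors {w3}; □(¬p ∨ q) there: w3:F. ✗
w3: successors {w4}; □(¬p ∨ q) there: w4:T. ✓
w4: successors {w5}; □(¬p ∨ q) there: w5:T. ✓
w5: successors {w0}; □(¬p ∨ q) there: w0:T. ✓
That's 5 of 6 worlds, so 5/6.

5/6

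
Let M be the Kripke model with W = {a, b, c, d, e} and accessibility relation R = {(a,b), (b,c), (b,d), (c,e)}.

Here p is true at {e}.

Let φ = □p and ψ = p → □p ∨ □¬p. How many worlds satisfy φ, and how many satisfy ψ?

3 and 5

For □p:
a: successors {b}; p there: b:F. ✗
b: successors {c, d}; p there: c:F, d:F. ✗
c: successors {e}; p there: e:T. ✓
d: no successors, so □p holds vacuously. ✓
e: no successors, so □p holds vacuously. ✓
— 3 worlds.
For p → □p ∨ □¬p:
a: p is F, □p ∨ □¬p is T. ✓
b: p is F, □p ∨ □¬p is T. ✓
c: p is F, □p ∨ □¬p is T. ✓
d: p is F, □p ∨ □¬p is T. ✓
e: p is T, □p ∨ □¬p is T. ✓
— 5 worlds.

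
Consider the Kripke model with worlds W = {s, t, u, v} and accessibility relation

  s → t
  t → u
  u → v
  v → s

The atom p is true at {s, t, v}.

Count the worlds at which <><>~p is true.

1

s: successors {t}; <>~p there: t:T. ✓
t: successors {u}; <>~p there: u:F. ✗
u: successors {v}; <>~p there: v:F. ✗
v: successors {s}; <>~p there: s:F. ✗
Satisfying worlds: {s}.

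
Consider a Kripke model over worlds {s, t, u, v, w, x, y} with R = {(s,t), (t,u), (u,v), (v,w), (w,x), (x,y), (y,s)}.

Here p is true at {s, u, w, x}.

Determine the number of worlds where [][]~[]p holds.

s: successors {t}; []~[]p there: t:T. ✓
t: successors {u}; []~[]p there: u:F. ✗
u: successors {v}; []~[]p there: v:F. ✗
v: successors {w}; []~[]p there: w:T. ✓
w: successors {x}; []~[]p there: x:F. ✗
x: successors {y}; []~[]p there: y:T. ✓
y: successors {s}; []~[]p there: s:F. ✗
Satisfying worlds: {s, v, x}.

3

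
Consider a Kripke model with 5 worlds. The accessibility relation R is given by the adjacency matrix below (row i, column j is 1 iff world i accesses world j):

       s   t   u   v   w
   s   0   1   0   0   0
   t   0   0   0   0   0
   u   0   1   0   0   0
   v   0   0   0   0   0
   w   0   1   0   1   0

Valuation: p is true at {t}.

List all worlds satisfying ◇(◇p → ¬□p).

{s, u, w}

s: successors {t}; ◇p → ¬□p there: t:T. ✓
t: no successors, so ◇(◇p → ¬□p) fails. ✗
u: successors {t}; ◇p → ¬□p there: t:T. ✓
v: no successors, so ◇(◇p → ¬□p) fails. ✗
w: successors {t, v}; ◇p → ¬□p there: t:T, v:T. ✓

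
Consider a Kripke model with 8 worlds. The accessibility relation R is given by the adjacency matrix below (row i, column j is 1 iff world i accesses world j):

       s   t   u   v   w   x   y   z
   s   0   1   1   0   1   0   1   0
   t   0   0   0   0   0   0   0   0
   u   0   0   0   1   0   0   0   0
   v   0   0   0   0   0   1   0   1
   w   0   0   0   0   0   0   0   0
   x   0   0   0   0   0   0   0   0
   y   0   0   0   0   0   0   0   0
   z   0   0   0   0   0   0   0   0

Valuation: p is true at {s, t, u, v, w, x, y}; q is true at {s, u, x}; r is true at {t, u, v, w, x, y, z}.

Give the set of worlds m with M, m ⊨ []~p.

{t, w, x, y, z}

s: successors {t, u, w, y}; ~p there: t:F, u:F, w:F, y:F. ✗
t: no successors, so []~p holds vacuously. ✓
u: successors {v}; ~p there: v:F. ✗
v: successors {x, z}; ~p there: x:F, z:T. ✗
w: no successors, so []~p holds vacuously. ✓
x: no successors, so []~p holds vacuously. ✓
y: no successors, so []~p holds vacuously. ✓
z: no successors, so []~p holds vacuously. ✓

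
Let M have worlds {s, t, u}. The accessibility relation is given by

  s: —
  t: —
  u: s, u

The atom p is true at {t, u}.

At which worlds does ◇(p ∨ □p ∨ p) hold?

s: no successors, so ◇(p ∨ □p ∨ p) fails. ✗
t: no successors, so ◇(p ∨ □p ∨ p) fails. ✗
u: successors {s, u}; p ∨ □p ∨ p there: s:T, u:T. ✓

{u}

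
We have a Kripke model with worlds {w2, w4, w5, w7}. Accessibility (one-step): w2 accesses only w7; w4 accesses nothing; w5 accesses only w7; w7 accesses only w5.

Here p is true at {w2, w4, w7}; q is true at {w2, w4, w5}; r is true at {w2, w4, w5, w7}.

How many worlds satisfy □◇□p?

w2: successors {w7}; ◇□p there: w7:T. ✓
w4: no successors, so □◇□p holds vacuously. ✓
w5: successors {w7}; ◇□p there: w7:T. ✓
w7: successors {w5}; ◇□p there: w5:F. ✗
Satisfying worlds: {w2, w4, w5}.

3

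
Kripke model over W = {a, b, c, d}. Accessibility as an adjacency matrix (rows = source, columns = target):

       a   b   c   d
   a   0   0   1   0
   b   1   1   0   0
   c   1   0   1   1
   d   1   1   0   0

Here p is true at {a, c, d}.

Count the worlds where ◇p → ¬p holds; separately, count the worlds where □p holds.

1 and 2

For ◇p → ¬p:
a: ◇p is T, ¬p is F. ✗
b: ◇p is T, ¬p is T. ✓
c: ◇p is T, ¬p is F. ✗
d: ◇p is T, ¬p is F. ✗
— 1 world.
For □p:
a: successors {c}; p there: c:T. ✓
b: successors {a, b}; p there: a:T, b:F. ✗
c: successors {a, c, d}; p there: a:T, c:T, d:T. ✓
d: successors {a, b}; p there: a:T, b:F. ✗
— 2 worlds.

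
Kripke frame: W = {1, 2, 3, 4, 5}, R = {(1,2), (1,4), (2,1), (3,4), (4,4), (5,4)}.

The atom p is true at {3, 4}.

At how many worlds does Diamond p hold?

1: successors {2, 4}; p there: 2:F, 4:T. ✓
2: successors {1}; p there: 1:F. ✗
3: successors {4}; p there: 4:T. ✓
4: successors {4}; p there: 4:T. ✓
5: successors {4}; p there: 4:T. ✓
Satisfying worlds: {1, 3, 4, 5}.

4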